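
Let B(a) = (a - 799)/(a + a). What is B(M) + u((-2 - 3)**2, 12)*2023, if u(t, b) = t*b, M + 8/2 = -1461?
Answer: 889109632/1465 ≈ 6.0690e+5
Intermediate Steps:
M = -1465 (M = -4 - 1461 = -1465)
B(a) = (-799 + a)/(2*a) (B(a) = (-799 + a)/((2*a)) = (-799 + a)*(1/(2*a)) = (-799 + a)/(2*a))
u(t, b) = b*t
B(M) + u((-2 - 3)**2, 12)*2023 = (1/2)*(-799 - 1465)/(-1465) + (12*(-2 - 3)**2)*2023 = (1/2)*(-1/1465)*(-2264) + (12*(-5)**2)*2023 = 1132/1465 + (12*25)*2023 = 1132/1465 + 300*2023 = 1132/1465 + 606900 = 889109632/1465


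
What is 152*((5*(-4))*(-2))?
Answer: 6080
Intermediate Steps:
152*((5*(-4))*(-2)) = 152*(-20*(-2)) = 152*40 = 6080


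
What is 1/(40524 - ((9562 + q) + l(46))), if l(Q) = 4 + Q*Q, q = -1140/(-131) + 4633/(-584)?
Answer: 76504/2206469531 ≈ 3.4673e-5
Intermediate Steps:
q = 58837/76504 (q = -1140*(-1/131) + 4633*(-1/584) = 1140/131 - 4633/584 = 58837/76504 ≈ 0.76907)
l(Q) = 4 + Q²
1/(40524 - ((9562 + q) + l(46))) = 1/(40524 - ((9562 + 58837/76504) + (4 + 46²))) = 1/(40524 - (731590085/76504 + (4 + 2116))) = 1/(40524 - (731590085/76504 + 2120)) = 1/(40524 - 1*893778565/76504) = 1/(40524 - 893778565/76504) = 1/(2206469531/76504) = 76504/2206469531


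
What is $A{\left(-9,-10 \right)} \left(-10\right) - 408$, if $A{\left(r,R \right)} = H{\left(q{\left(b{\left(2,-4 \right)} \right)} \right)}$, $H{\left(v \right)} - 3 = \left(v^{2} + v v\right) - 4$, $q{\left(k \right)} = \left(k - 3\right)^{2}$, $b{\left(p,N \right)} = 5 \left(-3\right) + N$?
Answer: $-4685518$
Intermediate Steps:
$b{\left(p,N \right)} = -15 + N$
$q{\left(k \right)} = \left(-3 + k\right)^{2}$
$H{\left(v \right)} = -1 + 2 v^{2}$ ($H{\left(v \right)} = 3 - \left(4 - v^{2} - v v\right) = 3 + \left(\left(v^{2} + v^{2}\right) - 4\right) = 3 + \left(2 v^{2} - 4\right) = 3 + \left(-4 + 2 v^{2}\right) = -1 + 2 v^{2}$)
$A{\left(r,R \right)} = 468511$ ($A{\left(r,R \right)} = -1 + 2 \left(\left(-3 - 19\right)^{2}\right)^{2} = -1 + 2 \left(\left(-22\right)^{2}\right)^{2} = -1 + 2 \cdot 484^{2} = -1 + 2 \cdot 234256 = -1 + 468512 = 468511$)
$A{\left(-9,-10 \right)} \left(-10\right) - 408 = 468511 \left(-10\right) - 408 = -4685110 - 408 = -4685518$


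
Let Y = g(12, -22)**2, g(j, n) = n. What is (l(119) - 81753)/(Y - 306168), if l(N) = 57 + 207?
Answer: 81489/305684 ≈ 0.26658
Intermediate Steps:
l(N) = 264
Y = 484 (Y = (-22)**2 = 484)
(l(119) - 81753)/(Y - 306168) = (264 - 81753)/(484 - 306168) = -81489/(-305684) = -81489*(-1/305684) = 81489/305684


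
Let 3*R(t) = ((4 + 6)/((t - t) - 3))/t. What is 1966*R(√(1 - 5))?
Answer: 9830*I/9 ≈ 1092.2*I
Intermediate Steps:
R(t) = -10/(9*t) (R(t) = (((4 + 6)/((t - t) - 3))/t)/3 = ((10/(0 - 3))/t)/3 = ((10/(-3))/t)/3 = ((10*(-⅓))/t)/3 = (-10/(3*t))/3 = -10/(9*t))
1966*R(√(1 - 5)) = 1966*(-10/(9*√(1 - 5))) = 1966*(-10*(-I/2)/9) = 1966*(-(-5)*I/9) = 1966*(5*I/9) = 9830*I/9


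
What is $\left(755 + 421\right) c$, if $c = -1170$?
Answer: $-1375920$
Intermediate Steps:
$\left(755 + 421\right) c = \left(755 + 421\right) \left(-1170\right) = 1176 \left(-1170\right) = -1375920$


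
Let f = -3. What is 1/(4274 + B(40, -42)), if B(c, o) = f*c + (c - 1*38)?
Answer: 1/4156 ≈ 0.00024062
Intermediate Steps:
B(c, o) = -38 - 2*c (B(c, o) = -3*c + (c - 1*38) = -3*c + (c - 38) = -3*c + (-38 + c) = -38 - 2*c)
1/(4274 + B(40, -42)) = 1/(4274 + (-38 - 2*40)) = 1/(4274 + (-38 - 80)) = 1/(4274 - 118) = 1/4156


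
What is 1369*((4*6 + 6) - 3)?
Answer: 36963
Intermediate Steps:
1369*((4*6 + 6) - 3) = 1369*((24 + 6) - 3) = 1369*(30 - 3) = 1369*27 = 36963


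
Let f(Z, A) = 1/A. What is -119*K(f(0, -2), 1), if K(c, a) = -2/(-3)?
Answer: -238/3 ≈ -79.333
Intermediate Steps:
K(c, a) = ⅔ (K(c, a) = -2*(-⅓) = ⅔)
-119*K(f(0, -2), 1) = -119*⅔ = -238/3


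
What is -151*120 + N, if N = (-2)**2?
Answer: -18116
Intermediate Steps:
N = 4
-151*120 + N = -151*120 + 4 = -18120 + 4 = -18116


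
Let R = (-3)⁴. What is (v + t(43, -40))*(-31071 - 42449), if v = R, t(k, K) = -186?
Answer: 7719600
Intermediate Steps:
R = 81
v = 81
(v + t(43, -40))*(-31071 - 42449) = (81 - 186)*(-31071 - 42449) = -105*(-73520) = 7719600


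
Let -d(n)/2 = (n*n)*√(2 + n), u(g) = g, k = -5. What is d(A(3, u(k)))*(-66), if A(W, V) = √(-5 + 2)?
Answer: -396*√(2 + I*√3) ≈ -603.54 - 225.02*I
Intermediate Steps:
A(W, V) = I*√3 (A(W, V) = √(-3) = I*√3)
d(n) = -2*n²*√(2 + n) (d(n) = -2*n*n*√(2 + n) = -2*n²*√(2 + n))
d(A(3, u(k)))*(-66) = -2*(I*√3)²*√(2 + I*√3)*(-66) = -2*(-3)*√(2 + I*√3)*(-66) = (6*√(2 + I*√3))*(-66) = -396*√(2 + I*√3)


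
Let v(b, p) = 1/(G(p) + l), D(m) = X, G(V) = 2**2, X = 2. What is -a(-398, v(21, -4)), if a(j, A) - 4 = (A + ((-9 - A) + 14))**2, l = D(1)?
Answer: -29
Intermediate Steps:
G(V) = 4
D(m) = 2
l = 2
v(b, p) = 1/6 (v(b, p) = 1/(4 + 2) = 1/6)
a(j, A) = 29 (a(j, A) = 4 + (A + ((-9 - A) + 14))**2 = 4 + (A + (5 - A))**2 = 4 + 5**2 = 4 + 25 = 29)
-a(-398, v(21, -4)) = -1*29 = -29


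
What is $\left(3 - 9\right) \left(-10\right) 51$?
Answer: $3060$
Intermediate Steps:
$\left(3 - 9\right) \left(-10\right) 51 = \left(-6\right) \left(-10\right) 51 = 60 \cdot 51 = 3060$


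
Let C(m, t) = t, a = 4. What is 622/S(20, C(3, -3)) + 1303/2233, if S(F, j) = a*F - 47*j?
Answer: 1676889/493493 ≈ 3.3980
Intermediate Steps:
S(F, j) = -47*j + 4*F (S(F, j) = 4*F - 47*j = -47*j + 4*F)
622/S(20, C(3, -3)) + 1303/2233 = 622/(-47*(-3) + 4*20) + 1303/2233 = 622/(141 + 80) + 1303*(1/2233) = 622/221 + 1303/2233 = 1676889/493493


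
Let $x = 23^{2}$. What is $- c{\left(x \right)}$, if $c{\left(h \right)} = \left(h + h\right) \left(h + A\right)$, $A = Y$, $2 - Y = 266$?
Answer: $-280370$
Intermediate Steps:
$x = 529$
$Y = -264$ ($Y = 2 - 266 = -264$)
$A = -264$
$c{\left(h \right)} = 2 h \left(-264 + h\right)$ ($c{\left(h \right)} = \left(h + h\right) \left(h - 264\right) = 2 h \left(-264 + h\right)$)
$- c{\left(x \right)} = - 2 \cdot 529 \left(-264 + 529\right) = - 2 \cdot 529 \cdot 265 = \left(-1\right) 280370 = -280370$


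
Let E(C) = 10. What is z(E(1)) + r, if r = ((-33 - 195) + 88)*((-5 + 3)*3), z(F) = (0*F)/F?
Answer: 840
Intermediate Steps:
z(F) = 0 (z(F) = 0/F = 0)
r = 840 (r = (-228 + 88)*(-2*3) = -140*(-6) = 840)
z(E(1)) + r = 0 + 840 = 840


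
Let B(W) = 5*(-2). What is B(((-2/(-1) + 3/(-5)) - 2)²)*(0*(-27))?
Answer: 0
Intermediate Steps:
B(W) = -10
B(((-2/(-1) + 3/(-5)) - 2)²)*(0*(-27)) = -0*(-27) = -10*0 = 0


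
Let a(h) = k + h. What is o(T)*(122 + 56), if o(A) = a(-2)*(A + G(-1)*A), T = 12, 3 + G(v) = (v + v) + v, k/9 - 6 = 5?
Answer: -1035960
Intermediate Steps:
k = 99 (k = 54 + 9*5 = 54 + 45 = 99)
G(v) = -3 + 3*v (G(v) = -3 + ((v + v) + v) = -3 + (2*v + v) = -3 + 3*v)
a(h) = 99 + h
o(A) = -485*A (o(A) = (99 - 2)*(A + (-3 + 3*(-1))*A) = 97*(A + (-3 - 3)*A) = 97*(A - 6*A) = 97*(-5*A) = -485*A)
o(T)*(122 + 56) = (-485*12)*(122 + 56) = -5820*178 = -1035960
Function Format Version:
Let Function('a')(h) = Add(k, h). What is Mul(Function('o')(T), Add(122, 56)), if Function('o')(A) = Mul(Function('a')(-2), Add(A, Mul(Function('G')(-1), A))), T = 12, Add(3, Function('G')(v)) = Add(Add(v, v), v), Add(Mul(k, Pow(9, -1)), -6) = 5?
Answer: -1035960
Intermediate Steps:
k = 99 (k = Add(54, Mul(9, 5)) = Add(54, 45) = 99)
Function('G')(v) = Add(-3, Mul(3, v)) (Function('G')(v) = Add(-3, Add(Add(v, v), v)) = Add(-3, Add(Mul(2, v), v)) = Add(-3, Mul(3, v)))
Function('a')(h) = Add(99, h)
Function('o')(A) = Mul(-485, A) (Function('o')(A) = Mul(Add(99, -2), Add(A, Mul(Add(-3, Mul(3, -1)), A))) = Mul(97, Add(A, Mul(Add(-3, -3), A))) = Mul(97, Add(A, Mul(-6, A))) = Mul(97, Mul(-5, A)) = Mul(-485, A))
Mul(Function('o')(T), Add(122, 56)) = Mul(Mul(-485, 12), Add(122, 56)) = Mul(-5820, 178) = -1035960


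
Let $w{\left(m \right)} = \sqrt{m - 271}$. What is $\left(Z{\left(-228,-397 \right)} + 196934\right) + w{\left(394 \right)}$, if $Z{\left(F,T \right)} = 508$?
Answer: $197442 + \sqrt{123} \approx 1.9745 \cdot 10^{5}$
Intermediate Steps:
$w{\left(m \right)} = \sqrt{-271 + m}$
$\left(Z{\left(-228,-397 \right)} + 196934\right) + w{\left(394 \right)} = \left(508 + 196934\right) + \sqrt{-271 + 394} = 197442 + \sqrt{123}$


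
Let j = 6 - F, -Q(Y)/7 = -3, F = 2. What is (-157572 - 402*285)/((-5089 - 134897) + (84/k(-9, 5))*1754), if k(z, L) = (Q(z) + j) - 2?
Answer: 80247/39389 ≈ 2.0373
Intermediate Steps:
Q(Y) = 21 (Q(Y) = -7*(-3) = 21)
j = 4 (j = 6 - 1*2 = 6 - 2 = 4)
k(z, L) = 23 (k(z, L) = (21 + 4) - 2 = 25 - 2 = 23)
(-157572 - 402*285)/((-5089 - 134897) + (84/k(-9, 5))*1754) = (-157572 - 402*285)/((-5089 - 134897) + (84/23)*1754) = (-157572 - 114570)/(-139986 + (84*(1/23))*1754) = -272142/(-139986 + (84/23)*1754) = -272142/(-139986 + 147336/23) = -272142/(-3072342/23) = -272142*(-23/3072342) = 80247/39389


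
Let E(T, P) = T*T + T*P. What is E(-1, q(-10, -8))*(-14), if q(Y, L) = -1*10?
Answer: -154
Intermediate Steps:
q(Y, L) = -10
E(T, P) = T² + P*T
E(-1, q(-10, -8))*(-14) = -(-10 - 1)*(-14) = -1*(-11)*(-14) = 11*(-14) = -154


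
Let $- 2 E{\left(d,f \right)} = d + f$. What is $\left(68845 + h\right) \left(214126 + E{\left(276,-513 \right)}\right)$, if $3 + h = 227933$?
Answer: $\frac{127164822975}{2} \approx 6.3582 \cdot 10^{10}$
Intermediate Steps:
$h = 227930$ ($h = -3 + 227933 = 227930$)
$E{\left(d,f \right)} = - \frac{d}{2} - \frac{f}{2}$ ($E{\left(d,f \right)} = - \frac{d + f}{2} = - \frac{d}{2} - \frac{f}{2}$)
$\left(68845 + h\right) \left(214126 + E{\left(276,-513 \right)}\right) = \left(68845 + 227930\right) \left(214126 - - \frac{237}{2}\right) = 296775 \left(214126 + \left(-138 + \frac{513}{2}\right)\right) = 296775 \left(214126 + \frac{237}{2}\right) = 296775 \cdot \frac{428489}{2} = \frac{127164822975}{2}$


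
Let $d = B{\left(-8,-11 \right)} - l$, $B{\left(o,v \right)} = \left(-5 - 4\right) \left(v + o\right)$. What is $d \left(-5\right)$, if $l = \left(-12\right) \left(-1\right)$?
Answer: $-795$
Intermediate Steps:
$B{\left(o,v \right)} = - 9 o - 9 v$ ($B{\left(o,v \right)} = - 9 \left(o + v\right) = - 9 o - 9 v$)
$l = 12$
$d = 159$ ($d = \left(\left(-9\right) \left(-8\right) - -99\right) - 12 = \left(72 + 99\right) - 12 = 171 - 12 = 159$)
$d \left(-5\right) = 159 \left(-5\right) = -795$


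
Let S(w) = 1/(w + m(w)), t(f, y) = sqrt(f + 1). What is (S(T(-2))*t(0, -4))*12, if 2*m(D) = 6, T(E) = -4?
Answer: -12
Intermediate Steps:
t(f, y) = sqrt(1 + f)
m(D) = 3 (m(D) = (1/2)*6 = 3)
S(w) = 1/(3 + w) (S(w) = 1/(w + 3) = 1/(3 + w))
(S(T(-2))*t(0, -4))*12 = (sqrt(1 + 0)/(3 - 4))*12 = (sqrt(1)/(-1))*12 = -1*1*12 = -1*12 = -12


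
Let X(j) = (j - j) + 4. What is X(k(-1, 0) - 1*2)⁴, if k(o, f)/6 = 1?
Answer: 256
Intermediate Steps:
k(o, f) = 6 (k(o, f) = 6*1 = 6)
X(j) = 4 (X(j) = 0 + 4 = 4)
X(k(-1, 0) - 1*2)⁴ = 4⁴ = 256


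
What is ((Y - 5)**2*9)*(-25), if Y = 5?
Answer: 0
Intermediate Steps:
((Y - 5)**2*9)*(-25) = ((5 - 5)**2*9)*(-25) = (0**2*9)*(-25) = (0*9)*(-25) = 0*(-25) = 0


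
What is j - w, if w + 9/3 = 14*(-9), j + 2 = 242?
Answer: 369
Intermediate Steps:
j = 240 (j = -2 + 242 = 240)
w = -129 (w = -3 + 14*(-9) = -3 - 126 = -129)
j - w = 240 - 1*(-129) = 240 + 129 = 369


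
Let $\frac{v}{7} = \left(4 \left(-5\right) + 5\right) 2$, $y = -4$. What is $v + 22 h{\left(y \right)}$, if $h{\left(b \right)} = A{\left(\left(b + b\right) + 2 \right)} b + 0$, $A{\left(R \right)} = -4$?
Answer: $142$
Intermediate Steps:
$h{\left(b \right)} = - 4 b$ ($h{\left(b \right)} = - 4 b + 0 = - 4 b$)
$v = -210$ ($v = 7 \left(4 \left(-5\right) + 5\right) 2 = 7 \left(-20 + 5\right) 2 = 7 \left(\left(-15\right) 2\right) = 7 \left(-30\right) = -210$)
$v + 22 h{\left(y \right)} = -210 + 22 \left(\left(-4\right) \left(-4\right)\right) = -210 + 22 \cdot 16 = -210 + 352 = 142$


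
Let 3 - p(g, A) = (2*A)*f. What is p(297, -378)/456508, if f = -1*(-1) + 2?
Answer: 2271/456508 ≈ 0.0049747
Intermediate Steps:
f = 3 (f = 1 + 2 = 3)
p(g, A) = 3 - 6*A (p(g, A) = 3 - 2*A*3 = 3 - 6*A)
p(297, -378)/456508 = (3 - 6*(-378))/456508 = (3 + 2268)*(1/456508) = 2271*(1/456508) = 2271/456508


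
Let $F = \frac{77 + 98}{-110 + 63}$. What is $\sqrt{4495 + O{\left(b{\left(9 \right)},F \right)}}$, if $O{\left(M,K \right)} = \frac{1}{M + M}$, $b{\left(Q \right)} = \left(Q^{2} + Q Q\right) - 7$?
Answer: $\frac{\sqrt{431969810}}{310} \approx 67.045$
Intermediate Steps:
$b{\left(Q \right)} = -7 + 2 Q^{2}$ ($b{\left(Q \right)} = \left(Q^{2} + Q^{2}\right) - 7 = 2 Q^{2} - 7 = -7 + 2 Q^{2}$)
$F = - \frac{175}{47}$ ($F = \frac{175}{-47} = 175 \left(- \frac{1}{47}\right) = - \frac{175}{47} \approx -3.7234$)
$O{\left(M,K \right)} = \frac{1}{2 M}$
$\sqrt{4495 + O{\left(b{\left(9 \right)},F \right)}} = \sqrt{4495 + \frac{1}{2 \left(-7 + 2 \cdot 9^{2}\right)}} = \sqrt{4495 + \frac{1}{2 \left(-7 + 2 \cdot 81\right)}} = \sqrt{4495 + \frac{1}{2 \left(-7 + 162\right)}} = \sqrt{4495 + \frac{1}{2 \cdot 155}} = \sqrt{4495 + \frac{1}{2} \cdot \frac{1}{155}} = \sqrt{4495 + \frac{1}{310}} = \sqrt{\frac{1393451}{310}} = \frac{\sqrt{431969810}}{310}$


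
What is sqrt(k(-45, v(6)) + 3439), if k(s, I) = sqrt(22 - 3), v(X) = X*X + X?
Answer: sqrt(3439 + sqrt(19)) ≈ 58.680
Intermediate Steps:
v(X) = X + X**2 (v(X) = X**2 + X = X + X**2)
k(s, I) = sqrt(19)
sqrt(k(-45, v(6)) + 3439) = sqrt(sqrt(19) + 3439) = sqrt(3439 + sqrt(19))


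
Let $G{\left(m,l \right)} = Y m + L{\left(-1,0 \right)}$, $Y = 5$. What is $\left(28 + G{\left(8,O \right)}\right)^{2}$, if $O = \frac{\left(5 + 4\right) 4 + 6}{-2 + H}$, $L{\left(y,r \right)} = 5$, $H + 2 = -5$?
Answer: $5329$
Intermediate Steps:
$H = -7$ ($H = -2 - 5 = -7$)
$O = - \frac{14}{3}$ ($O = \frac{\left(5 + 4\right) 4 + 6}{-2 - 7} = \frac{9 \cdot 4 + 6}{-9} = \left(36 + 6\right) \left(- \frac{1}{9}\right) = 42 \left(- \frac{1}{9}\right) = - \frac{14}{3} \approx -4.6667$)
$G{\left(m,l \right)} = 5 + 5 m$ ($G{\left(m,l \right)} = 5 m + 5 = 5 + 5 m$)
$\left(28 + G{\left(8,O \right)}\right)^{2} = \left(28 + \left(5 + 5 \cdot 8\right)\right)^{2} = \left(28 + \left(5 + 40\right)\right)^{2} = \left(28 + 45\right)^{2} = 73^{2} = 5329$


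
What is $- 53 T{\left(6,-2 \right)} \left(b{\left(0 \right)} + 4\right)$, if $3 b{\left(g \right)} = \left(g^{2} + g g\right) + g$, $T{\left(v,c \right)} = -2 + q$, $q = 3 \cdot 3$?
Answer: $-1484$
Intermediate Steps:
$q = 9$
$T{\left(v,c \right)} = 7$ ($T{\left(v,c \right)} = -2 + 9 = 7$)
$b{\left(g \right)} = \frac{g}{3} + \frac{2 g^{2}}{3}$ ($b{\left(g \right)} = \frac{\left(g^{2} + g g\right) + g}{3} = \frac{\left(g^{2} + g^{2}\right) + g}{3} = \frac{2 g^{2} + g}{3} = \frac{g + 2 g^{2}}{3} = \frac{g}{3} + \frac{2 g^{2}}{3}$)
$- 53 T{\left(6,-2 \right)} \left(b{\left(0 \right)} + 4\right) = - 53 \cdot 7 \left(\frac{1}{3} \cdot 0 \left(1 + 2 \cdot 0\right) + 4\right) = - 53 \cdot 7 \left(\frac{1}{3} \cdot 0 \left(1 + 0\right) + 4\right) = - 53 \cdot 7 \left(\frac{1}{3} \cdot 0 \cdot 1 + 4\right) = - 53 \cdot 7 \left(0 + 4\right) = - 53 \cdot 7 \cdot 4 = \left(-53\right) 28 = -1484$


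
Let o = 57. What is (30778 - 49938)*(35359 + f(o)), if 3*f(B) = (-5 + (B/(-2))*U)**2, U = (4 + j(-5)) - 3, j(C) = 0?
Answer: -2053937630/3 ≈ -6.8465e+8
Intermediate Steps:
U = 1 (U = (4 + 0) - 3 = 4 - 3 = 1)
f(B) = (-5 - B/2)**2/3 (f(B) = (-5 + (B/(-2))*1)**2/3 = (-5 + (B*(-1/2))*1)**2/3 = (-5 - B/2*1)**2/3 = (-5 - B/2)**2/3)
(30778 - 49938)*(35359 + f(o)) = (30778 - 49938)*(35359 + (10 + 57)**2/12) = -19160*(35359 + (1/12)*67**2) = -19160*(35359 + (1/12)*4489) = -19160*(35359 + 4489/12) = -19160*428797/12 = -2053937630/3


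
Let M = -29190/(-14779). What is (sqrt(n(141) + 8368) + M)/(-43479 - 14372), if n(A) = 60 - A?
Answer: -29190/854979929 - sqrt(8287)/57851 ≈ -0.0016077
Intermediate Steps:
M = 29190/14779 (M = -29190*(-1/14779) = 29190/14779 ≈ 1.9751)
(sqrt(n(141) + 8368) + M)/(-43479 - 14372) = (sqrt((60 - 1*141) + 8368) + 29190/14779)/(-43479 - 14372) = (sqrt((60 - 141) + 8368) + 29190/14779)/(-57851) = (sqrt(-81 + 8368) + 29190/14779)*(-1/57851) = (sqrt(8287) + 29190/14779)*(-1/57851) = (29190/14779 + sqrt(8287))*(-1/57851) = -29190/854979929 - sqrt(8287)/57851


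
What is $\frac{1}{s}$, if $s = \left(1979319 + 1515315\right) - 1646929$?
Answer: $\frac{1}{1847705} \approx 5.4121 \cdot 10^{-7}$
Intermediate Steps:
$s = 1847705$ ($s = 3494634 - 1646929 = 1847705$)
$\frac{1}{s} = \frac{1}{1847705}$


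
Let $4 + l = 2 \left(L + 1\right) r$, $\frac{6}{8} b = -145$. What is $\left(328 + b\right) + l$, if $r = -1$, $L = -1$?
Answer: $\frac{392}{3} \approx 130.67$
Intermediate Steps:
$b = - \frac{580}{3}$ ($b = \frac{4}{3} \left(-145\right) = - \frac{580}{3} \approx -193.33$)
$l = -4$ ($l = -4 + 2 \left(-1 + 1\right) \left(-1\right) = -4 + 2 \cdot 0 \left(-1\right) = -4 + 0 \left(-1\right) = -4 + 0 = -4$)
$\left(328 + b\right) + l = \left(328 - \frac{580}{3}\right) - 4 = \frac{404}{3} - 4 = \frac{392}{3}$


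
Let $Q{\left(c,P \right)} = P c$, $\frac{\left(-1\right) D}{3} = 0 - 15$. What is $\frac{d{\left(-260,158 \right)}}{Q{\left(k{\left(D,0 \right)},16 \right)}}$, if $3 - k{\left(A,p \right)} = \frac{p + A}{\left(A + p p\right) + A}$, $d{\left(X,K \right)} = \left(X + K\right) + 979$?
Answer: $\frac{877}{40} \approx 21.925$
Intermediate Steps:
$D = 45$ ($D = - 3 \left(0 - 15\right) = \left(-3\right) \left(-15\right) = 45$)
$d{\left(X,K \right)} = 979 + K + X$ ($d{\left(X,K \right)} = \left(K + X\right) + 979 = 979 + K + X$)
$k{\left(A,p \right)} = 3 - \frac{A + p}{p^{2} + 2 A}$ ($k{\left(A,p \right)} = 3 - \frac{p + A}{\left(A + p p\right) + A} = 3 - \frac{A + p}{\left(A + p^{2}\right) + A} = 3 - \frac{A + p}{p^{2} + 2 A}$)
$\frac{d{\left(-260,158 \right)}}{Q{\left(k{\left(D,0 \right)},16 \right)}} = \frac{979 + 158 - 260}{16 \frac{\left(-1\right) 0 + 3 \cdot 0^{2} + 5 \cdot 45}{0^{2} + 2 \cdot 45}} = \frac{877}{16 \frac{0 + 3 \cdot 0 + 225}{0 + 90}} = \frac{877}{16 \frac{0 + 0 + 225}{90}} = \frac{877}{16 \cdot \frac{1}{90} \cdot 225} = \frac{877}{16 \cdot \frac{5}{2}} = \frac{877}{40}$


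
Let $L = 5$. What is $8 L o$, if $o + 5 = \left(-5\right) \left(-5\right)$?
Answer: $800$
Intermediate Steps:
$o = 20$ ($o = -5 - -25 = -5 + 25 = 20$)
$8 L o = 8 \cdot 5 \cdot 20 = 40 \cdot 20 = 800$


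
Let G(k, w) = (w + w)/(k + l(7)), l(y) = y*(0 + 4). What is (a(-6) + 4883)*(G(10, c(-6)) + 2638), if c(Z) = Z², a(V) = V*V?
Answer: 246727202/19 ≈ 1.2986e+7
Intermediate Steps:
a(V) = V²
l(y) = 4*y (l(y) = y*4 = 4*y)
G(k, w) = 2*w/(28 + k) (G(k, w) = (w + w)/(k + 4*7) = (2*w)/(k + 28) = (2*w)/(28 + k) = 2*w/(28 + k))
(a(-6) + 4883)*(G(10, c(-6)) + 2638) = ((-6)² + 4883)*(2*(-6)²/(28 + 10) + 2638) = (36 + 4883)*(2*36/38 + 2638) = 4919*(2*36*(1/38) + 2638) = 4919*(36/19 + 2638) = 4919*(50158/19) = 246727202/19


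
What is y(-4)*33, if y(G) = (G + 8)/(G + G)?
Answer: -33/2 ≈ -16.500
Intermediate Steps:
y(G) = (8 + G)/(2*G) (y(G) = (8 + G)/((2*G)) = (8 + G)*(1/(2*G)) = (8 + G)/(2*G))
y(-4)*33 = ((½)*(8 - 4)/(-4))*33 = ((½)*(-¼)*4)*33 = -½*33 = -33/2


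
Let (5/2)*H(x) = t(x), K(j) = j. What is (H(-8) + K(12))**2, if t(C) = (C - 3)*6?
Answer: 5184/25 ≈ 207.36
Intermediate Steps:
t(C) = -18 + 6*C (t(C) = (-3 + C)*6 = -18 + 6*C)
H(x) = -36/5 + 12*x/5 (H(x) = 2*(-18 + 6*x)/5 = -36/5 + 12*x/5)
(H(-8) + K(12))**2 = ((-36/5 + (12/5)*(-8)) + 12)**2 = ((-36/5 - 96/5) + 12)**2 = (-132/5 + 12)**2 = (-72/5)**2 = 5184/25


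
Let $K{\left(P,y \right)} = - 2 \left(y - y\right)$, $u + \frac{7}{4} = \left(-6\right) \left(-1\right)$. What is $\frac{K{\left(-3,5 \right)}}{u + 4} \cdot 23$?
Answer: $0$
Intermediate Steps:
$u = \frac{17}{4}$ ($u = - \frac{7}{4} - -6 = - \frac{7}{4} + 6 = \frac{17}{4} \approx 4.25$)
$K{\left(P,y \right)} = 0$ ($K{\left(P,y \right)} = \left(-2\right) 0 = 0$)
$\frac{K{\left(-3,5 \right)}}{u + 4} \cdot 23 = \frac{1}{\frac{17}{4} + 4} \cdot 0 \cdot 23 = \frac{1}{\frac{33}{4}} \cdot 0 \cdot 23 = \frac{4}{33} \cdot 0 \cdot 23 = 0 \cdot 23 = 0$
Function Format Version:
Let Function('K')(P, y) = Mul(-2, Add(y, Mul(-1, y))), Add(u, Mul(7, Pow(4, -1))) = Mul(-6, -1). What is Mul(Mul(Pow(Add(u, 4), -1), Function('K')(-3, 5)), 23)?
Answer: 0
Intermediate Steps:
u = Rational(17, 4) (u = Add(Rational(-7, 4), Mul(-6, -1)) = Add(Rational(-7, 4), 6) = Rational(17, 4) ≈ 4.2500)
Function('K')(P, y) = 0 (Function('K')(P, y) = Mul(-2, 0) = 0)
Mul(Mul(Pow(Add(u, 4), -1), Function('K')(-3, 5)), 23) = Mul(Mul(Pow(Add(Rational(17, 4), 4), -1), 0), 23) = Mul(Mul(Pow(Rational(33, 4), -1), 0), 23) = Mul(Mul(Rational(4, 33), 0), 23) = Mul(0, 23) = 0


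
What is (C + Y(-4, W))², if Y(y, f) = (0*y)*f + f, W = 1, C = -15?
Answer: 196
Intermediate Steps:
Y(y, f) = f (Y(y, f) = 0*f + f = 0 + f = f)
(C + Y(-4, W))² = (-15 + 1)² = (-14)² = 196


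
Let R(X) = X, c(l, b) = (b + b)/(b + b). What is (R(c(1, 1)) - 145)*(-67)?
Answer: 9648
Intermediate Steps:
c(l, b) = 1 (c(l, b) = (2*b)/((2*b)) = (2*b)*(1/(2*b)) = 1)
(R(c(1, 1)) - 145)*(-67) = (1 - 145)*(-67) = -144*(-67) = 9648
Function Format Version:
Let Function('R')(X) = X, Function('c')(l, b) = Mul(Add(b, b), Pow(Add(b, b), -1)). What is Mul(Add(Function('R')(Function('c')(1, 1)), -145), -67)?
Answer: 9648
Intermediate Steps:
Function('c')(l, b) = 1 (Function('c')(l, b) = Mul(Mul(2, b), Pow(Mul(2, b), -1)) = Mul(Mul(2, b), Mul(Rational(1, 2), Pow(b, -1))) = 1)
Mul(Add(Function('R')(Function('c')(1, 1)), -145), -67) = Mul(Add(1, -145), -67) = Mul(-144, -67) = 9648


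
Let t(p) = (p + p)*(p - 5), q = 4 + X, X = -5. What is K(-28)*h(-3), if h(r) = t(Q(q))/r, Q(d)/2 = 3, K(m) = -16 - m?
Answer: -48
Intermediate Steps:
q = -1 (q = 4 - 5 = -1)
Q(d) = 6 (Q(d) = 2*3 = 6)
t(p) = 2*p*(-5 + p) (t(p) = (2*p)*(-5 + p) = 2*p*(-5 + p))
h(r) = 12/r (h(r) = (2*6*(-5 + 6))/r = (2*6*1)/r = 12/r)
K(-28)*h(-3) = (-16 - 1*(-28))*(12/(-3)) = (-16 + 28)*(12*(-⅓)) = 12*(-4) = -48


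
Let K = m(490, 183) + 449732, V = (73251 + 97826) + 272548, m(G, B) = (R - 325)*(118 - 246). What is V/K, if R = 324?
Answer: 88725/89972 ≈ 0.98614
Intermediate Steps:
m(G, B) = 128 (m(G, B) = (324 - 325)*(118 - 246) = -1*(-128) = 128)
V = 443625 (V = 171077 + 272548 = 443625)
K = 449860 (K = 128 + 449732 = 449860)
V/K = 443625/449860 = 443625*(1/449860) = 88725/89972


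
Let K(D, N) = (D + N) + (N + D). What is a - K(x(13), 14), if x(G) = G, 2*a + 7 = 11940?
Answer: 11825/2 ≈ 5912.5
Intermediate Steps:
a = 11933/2 (a = -7/2 + (1/2)*11940 = -7/2 + 5970 = 11933/2 ≈ 5966.5)
K(D, N) = 2*D + 2*N (K(D, N) = (D + N) + (D + N) = 2*D + 2*N)
a - K(x(13), 14) = 11933/2 - (2*13 + 2*14) = 11933/2 - (26 + 28) = 11933/2 - 1*54 = 11933/2 - 54 = 11825/2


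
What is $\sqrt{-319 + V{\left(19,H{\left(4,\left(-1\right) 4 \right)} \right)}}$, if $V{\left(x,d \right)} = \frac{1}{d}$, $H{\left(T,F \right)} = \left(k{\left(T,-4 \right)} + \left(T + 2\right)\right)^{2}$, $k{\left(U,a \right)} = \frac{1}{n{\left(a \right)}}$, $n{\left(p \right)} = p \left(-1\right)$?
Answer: $\frac{3 i \sqrt{22151}}{25} \approx 17.86 i$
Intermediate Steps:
$n{\left(p \right)} = - p$
$k{\left(U,a \right)} = - \frac{1}{a}$ ($k{\left(U,a \right)} = \frac{1}{\left(-1\right) a} = - \frac{1}{a}$)
$H{\left(T,F \right)} = \left(\frac{9}{4} + T\right)^{2}$ ($H{\left(T,F \right)} = \left(- \frac{1}{-4} + \left(T + 2\right)\right)^{2} = \left(\left(-1\right) \left(- \frac{1}{4}\right) + \left(2 + T\right)\right)^{2} = \left(\frac{1}{4} + \left(2 + T\right)\right)^{2} = \left(\frac{9}{4} + T\right)^{2}$)
$\sqrt{-319 + V{\left(19,H{\left(4,\left(-1\right) 4 \right)} \right)}} = \sqrt{-319 + \frac{1}{\frac{1}{16} \left(9 + 4 \cdot 4\right)^{2}}} = \sqrt{-319 + \frac{1}{\frac{1}{16} \left(9 + 16\right)^{2}}} = \sqrt{-319 + \frac{1}{\frac{1}{16} \cdot 25^{2}}} = \sqrt{-319 + \frac{1}{\frac{1}{16} \cdot 625}} = \sqrt{-319 + \frac{1}{\frac{625}{16}}} = \sqrt{-319 + \frac{16}{625}} = \sqrt{- \frac{199359}{625}} = \frac{3 i \sqrt{22151}}{25}$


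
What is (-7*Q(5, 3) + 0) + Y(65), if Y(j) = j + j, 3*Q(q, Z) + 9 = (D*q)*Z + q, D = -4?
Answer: 838/3 ≈ 279.33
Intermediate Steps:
Q(q, Z) = -3 + q/3 - 4*Z*q/3 (Q(q, Z) = -3 + ((-4*q)*Z + q)/3 = -3 + (-4*Z*q + q)/3 = -3 + (q - 4*Z*q)/3 = -3 + (q/3 - 4*Z*q/3) = -3 + q/3 - 4*Z*q/3)
Y(j) = 2*j
(-7*Q(5, 3) + 0) + Y(65) = (-7*(-3 + (⅓)*5 - 4/3*3*5) + 0) + 2*65 = (-7*(-3 + 5/3 - 20) + 0) + 130 = (-7*(-64/3) + 0) + 130 = (448/3 + 0) + 130 = 448/3 + 130 = 838/3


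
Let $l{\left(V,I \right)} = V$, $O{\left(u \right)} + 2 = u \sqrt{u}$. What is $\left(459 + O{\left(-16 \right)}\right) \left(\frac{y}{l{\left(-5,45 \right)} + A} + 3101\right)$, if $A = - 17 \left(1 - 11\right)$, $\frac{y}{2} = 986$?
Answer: $\frac{234732109}{165} - \frac{32872768 i}{165} \approx 1.4226 \cdot 10^{6} - 1.9923 \cdot 10^{5} i$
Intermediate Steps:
$O{\left(u \right)} = -2 + u^{\frac{3}{2}}$ ($O{\left(u \right)} = -2 + u \sqrt{u} = -2 + u^{\frac{3}{2}}$)
$y = 1972$ ($y = 2 \cdot 986 = 1972$)
$A = 170$ ($A = \left(-17\right) \left(-10\right) = 170$)
$\left(459 + O{\left(-16 \right)}\right) \left(\frac{y}{l{\left(-5,45 \right)} + A} + 3101\right) = \left(459 - \left(2 - \left(-16\right)^{\frac{3}{2}}\right)\right) \left(\frac{1972}{-5 + 170} + 3101\right) = \left(459 - \left(2 + 64 i\right)\right) \left(\frac{1972}{165} + 3101\right) = \left(457 - 64 i\right) \left(1972 \cdot \frac{1}{165} + 3101\right) = \left(457 - 64 i\right) \left(\frac{1972}{165} + 3101\right) = \left(457 - 64 i\right) \frac{513637}{165} = \frac{234732109}{165} - \frac{32872768 i}{165}$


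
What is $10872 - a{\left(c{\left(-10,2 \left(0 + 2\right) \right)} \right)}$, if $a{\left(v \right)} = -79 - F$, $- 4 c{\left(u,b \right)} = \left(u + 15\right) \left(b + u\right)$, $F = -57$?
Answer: $10894$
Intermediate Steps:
$c{\left(u,b \right)} = - \frac{\left(15 + u\right) \left(b + u\right)}{4}$ ($c{\left(u,b \right)} = - \frac{\left(u + 15\right) \left(b + u\right)}{4} = - \frac{\left(15 + u\right) \left(b + u\right)}{4}$)
$a{\left(v \right)} = -22$ ($a{\left(v \right)} = -79 - -57 = -79 + 57 = -22$)
$10872 - a{\left(c{\left(-10,2 \left(0 + 2\right) \right)} \right)} = 10872 - -22 = 10872 + 22 = 10894$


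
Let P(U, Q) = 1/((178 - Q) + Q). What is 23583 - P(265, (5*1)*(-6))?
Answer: 4197773/178 ≈ 23583.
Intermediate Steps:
P(U, Q) = 1/178
23583 - P(265, (5*1)*(-6)) = 23583 - 1*1/178 = 23583 - 1/178 = 4197773/178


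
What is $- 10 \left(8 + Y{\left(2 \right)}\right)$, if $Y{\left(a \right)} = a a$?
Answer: $-120$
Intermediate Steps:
$Y{\left(a \right)} = a^{2}$
$- 10 \left(8 + Y{\left(2 \right)}\right) = - 10 \left(8 + 2^{2}\right) = - 10 \left(8 + 4\right) = \left(-10\right) 12 = -120$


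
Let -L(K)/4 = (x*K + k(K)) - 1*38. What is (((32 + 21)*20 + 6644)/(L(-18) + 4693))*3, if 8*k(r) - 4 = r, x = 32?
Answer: 5778/1789 ≈ 3.2297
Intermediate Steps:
k(r) = 1/2 + r/8
L(K) = 150 - 257*K/2 (L(K) = -4*((32*K + (1/2 + K/8)) - 1*38) = -4*((1/2 + 257*K/8) - 38) = -4*(-75/2 + 257*K/8) = 150 - 257*K/2)
(((32 + 21)*20 + 6644)/(L(-18) + 4693))*3 = (((32 + 21)*20 + 6644)/((150 - 257/2*(-18)) + 4693))*3 = ((53*20 + 6644)/((150 + 2313) + 4693))*3 = ((1060 + 6644)/(2463 + 4693))*3 = (7704/7156)*3 = (7704*(1/7156))*3 = (1926/1789)*3 = 5778/1789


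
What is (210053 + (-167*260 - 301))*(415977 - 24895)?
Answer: 65049451224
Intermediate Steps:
(210053 + (-167*260 - 301))*(415977 - 24895) = (210053 + (-43420 - 301))*391082 = (210053 - 43721)*391082 = 166332*391082 = 65049451224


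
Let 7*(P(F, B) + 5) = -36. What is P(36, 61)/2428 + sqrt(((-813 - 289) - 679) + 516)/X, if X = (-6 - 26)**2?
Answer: -71/16996 + I*sqrt(1265)/1024 ≈ -0.0041775 + 0.034733*I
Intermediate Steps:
P(F, B) = -71/7 (P(F, B) = -5 + (1/7)*(-36) = -5 - 36/7 = -71/7)
X = 1024 (X = (-32)**2 = 1024)
P(36, 61)/2428 + sqrt(((-813 - 289) - 679) + 516)/X = -71/7/2428 + sqrt(((-813 - 289) - 679) + 516)/1024 = -71/7*1/2428 + sqrt((-1102 - 679) + 516)*(1/1024) = -71/16996 + sqrt(-1781 + 516)*(1/1024) = -71/16996 + sqrt(-1265)*(1/1024) = -71/16996 + (I*sqrt(1265))*(1/1024) = -71/16996 + I*sqrt(1265)/1024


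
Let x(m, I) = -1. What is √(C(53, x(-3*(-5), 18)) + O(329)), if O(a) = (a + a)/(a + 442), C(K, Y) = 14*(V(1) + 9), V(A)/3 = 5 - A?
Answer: 2*√43818243/771 ≈ 17.171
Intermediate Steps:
V(A) = 15 - 3*A (V(A) = 3*(5 - A) = 15 - 3*A)
C(K, Y) = 294 (C(K, Y) = 14*((15 - 3*1) + 9) = 14*((15 - 3) + 9) = 14*(12 + 9) = 14*21 = 294)
O(a) = 2*a/(442 + a) (O(a) = (2*a)/(442 + a) = 2*a/(442 + a))
√(C(53, x(-3*(-5), 18)) + O(329)) = √(294 + 2*329/(442 + 329)) = √(294 + 2*329/771) = √(294 + 2*329*(1/771)) = √(294 + 658/771) = √(227332/771) = 2*√43818243/771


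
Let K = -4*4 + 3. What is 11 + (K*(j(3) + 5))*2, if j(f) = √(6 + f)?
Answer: -197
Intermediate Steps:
K = -13 (K = -16 + 3 = -13)
11 + (K*(j(3) + 5))*2 = 11 - 13*(√(6 + 3) + 5)*2 = 11 - 13*(√9 + 5)*2 = 11 - 13*(3 + 5)*2 = 11 - 13*8*2 = 11 - 104*2 = 11 - 208 = -197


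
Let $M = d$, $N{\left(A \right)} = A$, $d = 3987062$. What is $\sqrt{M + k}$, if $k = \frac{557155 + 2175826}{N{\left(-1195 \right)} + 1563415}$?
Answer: $\frac{\sqrt{270293166355298295}}{260370} \approx 1996.8$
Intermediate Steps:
$M = 3987062$
$k = \frac{2732981}{1562220}$ ($k = \frac{557155 + 2175826}{-1195 + 1563415} = \frac{2732981}{1562220} \approx 1.7494$)
$\sqrt{M + k} = \sqrt{3987062 + \frac{2732981}{1562220}} = \sqrt{\frac{6228670730621}{1562220}} = \frac{\sqrt{270293166355298295}}{260370}$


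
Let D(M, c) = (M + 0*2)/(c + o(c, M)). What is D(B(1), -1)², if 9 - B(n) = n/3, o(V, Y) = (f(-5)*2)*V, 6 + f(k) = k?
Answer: 676/3969 ≈ 0.17032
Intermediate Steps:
f(k) = -6 + k
o(V, Y) = -22*V (o(V, Y) = ((-6 - 5)*2)*V = (-11*2)*V = -22*V)
B(n) = 9 - n/3
D(M, c) = -M/(21*c) (D(M, c) = (M + 0*2)/(c - 22*c) = (M + 0)/((-21*c)) = M*(-1/(21*c)) = -M/(21*c))
D(B(1), -1)² = (-1/21*(9 - ⅓*1)/(-1))² = (-1/21*(9 - ⅓)*(-1))² = (-1/21*26/3*(-1))² = (26/63)² = 676/3969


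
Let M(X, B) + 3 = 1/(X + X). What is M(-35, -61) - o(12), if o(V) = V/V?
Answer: -281/70 ≈ -4.0143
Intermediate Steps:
o(V) = 1
M(X, B) = -3 + 1/(2*X) (M(X, B) = -3 + 1/(X + X) = -3 + 1/(2*X))
M(-35, -61) - o(12) = (-3 + (1/2)/(-35)) - 1*1 = (-3 + (1/2)*(-1/35)) - 1 = (-3 - 1/70) - 1 = -211/70 - 1 = -281/70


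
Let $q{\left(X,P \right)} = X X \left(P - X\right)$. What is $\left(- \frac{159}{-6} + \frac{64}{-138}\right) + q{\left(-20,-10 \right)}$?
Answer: $\frac{555593}{138} \approx 4026.0$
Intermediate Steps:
$q{\left(X,P \right)} = X^{2} \left(P - X\right)$
$\left(- \frac{159}{-6} + \frac{64}{-138}\right) + q{\left(-20,-10 \right)} = \left(- \frac{159}{-6} + \frac{64}{-138}\right) + \left(-20\right)^{2} \left(-10 - -20\right) = \left(\left(-159\right) \left(- \frac{1}{6}\right) + 64 \left(- \frac{1}{138}\right)\right) + 400 \left(-10 + 20\right) = \left(\frac{53}{2} - \frac{32}{69}\right) + 400 \cdot 10 = \frac{3593}{138} + 4000 = \frac{555593}{138}$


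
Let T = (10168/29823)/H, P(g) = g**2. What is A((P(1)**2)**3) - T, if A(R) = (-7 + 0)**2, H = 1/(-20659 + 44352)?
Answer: -239449097/29823 ≈ -8029.0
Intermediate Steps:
H = 1/23693 ≈ 4.2207e-5
T = 240910424/29823 (T = (10168/29823)/(1/23693) = (10168*(1/29823))*23693 = (10168/29823)*23693 = 240910424/29823 ≈ 8078.0)
A(R) = 49 (A(R) = (-7)**2 = 49)
A((P(1)**2)**3) - T = 49 - 1*240910424/29823 = 49 - 240910424/29823 = -239449097/29823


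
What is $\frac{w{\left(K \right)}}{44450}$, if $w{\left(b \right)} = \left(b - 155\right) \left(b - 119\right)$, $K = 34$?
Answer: $\frac{2057}{8890} \approx 0.23138$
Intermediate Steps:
$w{\left(b \right)} = \left(-155 + b\right) \left(-119 + b\right)$
$\frac{w{\left(K \right)}}{44450} = \frac{18445 + 34^{2} - 9316}{44450} = \left(18445 + 1156 - 9316\right) \frac{1}{44450} = 10285 \cdot \frac{1}{44450} = \frac{2057}{8890}$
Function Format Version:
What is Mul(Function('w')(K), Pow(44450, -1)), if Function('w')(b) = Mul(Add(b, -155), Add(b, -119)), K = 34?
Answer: Rational(2057, 8890) ≈ 0.23138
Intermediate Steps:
Function('w')(b) = Mul(Add(-155, b), Add(-119, b))
Mul(Function('w')(K), Pow(44450, -1)) = Mul(Add(18445, Pow(34, 2), Mul(-274, 34)), Pow(44450, -1)) = Mul(Add(18445, 1156, -9316), Rational(1, 44450)) = Mul(10285, Rational(1, 44450)) = Rational(2057, 8890)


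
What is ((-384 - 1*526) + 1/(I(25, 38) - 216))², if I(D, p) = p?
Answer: 26237844361/31684 ≈ 8.2811e+5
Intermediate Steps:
((-384 - 1*526) + 1/(I(25, 38) - 216))² = ((-384 - 1*526) + 1/(38 - 216))² = ((-384 - 526) + 1/(-178))² = (-910 - 1/178)² = (-161981/178)² = 26237844361/31684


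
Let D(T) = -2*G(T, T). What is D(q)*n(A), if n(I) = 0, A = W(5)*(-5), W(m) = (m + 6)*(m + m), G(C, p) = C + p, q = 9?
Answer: 0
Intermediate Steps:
W(m) = 2*m*(6 + m) (W(m) = (6 + m)*(2*m) = 2*m*(6 + m))
D(T) = -4*T (D(T) = -2*(T + T) = -4*T)
A = -550 (A = (2*5*(6 + 5))*(-5) = (2*5*11)*(-5) = 110*(-5) = -550)
D(q)*n(A) = -4*9*0 = -36*0 = 0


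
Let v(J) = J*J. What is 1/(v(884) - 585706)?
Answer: 1/195750 ≈ 5.1086e-6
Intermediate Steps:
v(J) = J**2
1/(v(884) - 585706) = 1/(884**2 - 585706) = 1/(781456 - 585706) = 1/195750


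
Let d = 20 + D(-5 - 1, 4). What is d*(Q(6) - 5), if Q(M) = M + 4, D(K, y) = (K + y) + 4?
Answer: 110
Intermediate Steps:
D(K, y) = 4 + K + y
Q(M) = 4 + M
d = 22 (d = 20 + (4 + (-5 - 1) + 4) = 20 + (4 - 6 + 4) = 20 + 2 = 22)
d*(Q(6) - 5) = 22*((4 + 6) - 5) = 22*(10 - 5) = 22*5 = 110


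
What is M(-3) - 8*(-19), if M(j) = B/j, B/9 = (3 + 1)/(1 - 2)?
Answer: 164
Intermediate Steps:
B = -36 (B = 9*((3 + 1)/(1 - 2)) = 9*(4/(-1)) = 9*(4*(-1)) = 9*(-4) = -36)
M(j) = -36/j
M(-3) - 8*(-19) = -36/(-3) - 8*(-19) = -36*(-⅓) + 152 = 12 + 152 = 164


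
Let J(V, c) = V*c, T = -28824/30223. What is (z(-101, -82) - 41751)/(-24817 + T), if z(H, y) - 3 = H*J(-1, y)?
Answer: 302411338/150014603 ≈ 2.0159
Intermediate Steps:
T = -28824/30223 (T = -28824*1/30223 = -28824/30223 ≈ -0.95371)
z(H, y) = 3 - H*y (z(H, y) = 3 + H*(-y) = 3 - H*y)
(z(-101, -82) - 41751)/(-24817 + T) = ((3 - 1*(-101)*(-82)) - 41751)/(-24817 - 28824/30223) = ((3 - 8282) - 41751)/(-750073015/30223) = (-8279 - 41751)*(-30223/750073015) = -50030*(-30223/750073015) = 302411338/150014603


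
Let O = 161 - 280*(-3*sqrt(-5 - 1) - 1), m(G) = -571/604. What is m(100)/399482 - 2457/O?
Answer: (-22840*sqrt(6) + 28230605967*I)/(241287128*(-21*I + 40*sqrt(6))) ≈ -0.2447 + 1.1417*I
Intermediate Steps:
m(G) = -571/604
O = 441 + 840*I*sqrt(6) (O = 161 - 280*(-3*I*sqrt(6) - 1) = 161 - 280*(-1 - 3*I*sqrt(6)) = 161 + (280 + 840*I*sqrt(6)) = 441 + 840*I*sqrt(6) ≈ 441.0 + 2057.6*I)
m(100)/399482 - 2457/O = -571/604/399482 - 2457/(441 + 840*I*sqrt(6)) = -571/604*1/399482 - 2457/(441 + 840*I*sqrt(6)) = -571/241287128 - 2457/(441 + 840*I*sqrt(6))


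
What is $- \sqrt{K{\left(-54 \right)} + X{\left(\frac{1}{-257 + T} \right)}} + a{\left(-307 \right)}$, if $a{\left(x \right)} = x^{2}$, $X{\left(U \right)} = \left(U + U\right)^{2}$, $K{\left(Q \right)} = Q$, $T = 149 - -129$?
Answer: $94249 - \frac{i \sqrt{23810}}{21} \approx 94249.0 - 7.3479 i$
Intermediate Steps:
$T = 278$ ($T = 149 + 129 = 278$)
$X{\left(U \right)} = 4 U^{2}$ ($X{\left(U \right)} = \left(2 U\right)^{2} = 4 U^{2}$)
$- \sqrt{K{\left(-54 \right)} + X{\left(\frac{1}{-257 + T} \right)}} + a{\left(-307 \right)} = - \sqrt{-54 + 4 \left(\frac{1}{-257 + 278}\right)^{2}} + \left(-307\right)^{2} = - \sqrt{-54 + 4 \left(\frac{1}{21}\right)^{2}} + 94249 = - \sqrt{-54 + \frac{4}{441}} + 94249 = - \sqrt{- \frac{23810}{441}} + 94249 = - \frac{i \sqrt{23810}}{21} + 94249 = 94249 - \frac{i \sqrt{23810}}{21}$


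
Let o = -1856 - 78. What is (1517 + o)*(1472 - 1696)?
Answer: 93408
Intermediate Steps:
o = -1934
(1517 + o)*(1472 - 1696) = (1517 - 1934)*(1472 - 1696) = -417*(-224) = 93408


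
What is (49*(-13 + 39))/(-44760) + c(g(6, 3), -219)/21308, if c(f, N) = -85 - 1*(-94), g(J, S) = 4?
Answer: -835736/29804565 ≈ -0.028041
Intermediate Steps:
c(f, N) = 9 (c(f, N) = -85 + 94 = 9)
(49*(-13 + 39))/(-44760) + c(g(6, 3), -219)/21308 = (49*(-13 + 39))/(-44760) + 9/21308 = (49*26)*(-1/44760) + 9*(1/21308) = 1274*(-1/44760) + 9/21308 = -637/22380 + 9/21308 = -835736/29804565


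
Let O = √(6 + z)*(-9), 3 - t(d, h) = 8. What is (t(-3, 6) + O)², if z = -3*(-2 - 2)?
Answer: 1483 + 270*√2 ≈ 1864.8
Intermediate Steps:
z = 12 (z = -3*(-4) = 12)
t(d, h) = -5 (t(d, h) = 3 - 1*8 = 3 - 8 = -5)
O = -27*√2 (O = √(6 + 12)*(-9) = √18*(-9) = (3*√2)*(-9) = -27*√2 ≈ -38.184)
(t(-3, 6) + O)² = (-5 - 27*√2)²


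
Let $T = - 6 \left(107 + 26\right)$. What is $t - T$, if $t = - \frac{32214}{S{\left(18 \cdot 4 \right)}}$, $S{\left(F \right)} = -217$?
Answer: $\frac{29340}{31} \approx 946.45$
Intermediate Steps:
$t = \frac{4602}{31}$ ($t = - \frac{32214}{-217} = \left(-32214\right) \left(- \frac{1}{217}\right) = \frac{4602}{31} \approx 148.45$)
$T = -798$ ($T = \left(-6\right) 133 = -798$)
$t - T = \frac{4602}{31} - -798 = \frac{4602}{31} + 798 = \frac{29340}{31}$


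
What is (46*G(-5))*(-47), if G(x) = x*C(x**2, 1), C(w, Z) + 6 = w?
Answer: 205390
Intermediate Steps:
C(w, Z) = -6 + w
G(x) = x*(-6 + x**2)
(46*G(-5))*(-47) = (46*(-5*(-6 + (-5)**2)))*(-47) = (46*(-5*(-6 + 25)))*(-47) = (46*(-5*19))*(-47) = (46*(-95))*(-47) = -4370*(-47) = 205390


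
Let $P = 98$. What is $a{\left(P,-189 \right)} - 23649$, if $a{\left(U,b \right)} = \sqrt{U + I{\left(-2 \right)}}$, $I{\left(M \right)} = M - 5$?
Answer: $-23649 + \sqrt{91} \approx -23639.0$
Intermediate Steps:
$I{\left(M \right)} = -5 + M$
$a{\left(U,b \right)} = \sqrt{-7 + U}$ ($a{\left(U,b \right)} = \sqrt{U - 7} = \sqrt{-7 + U}$)
$a{\left(P,-189 \right)} - 23649 = \sqrt{-7 + 98} - 23649 = \sqrt{91} - 23649 = -23649 + \sqrt{91}$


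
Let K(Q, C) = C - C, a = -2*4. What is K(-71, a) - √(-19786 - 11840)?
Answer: -3*I*√3514 ≈ -177.84*I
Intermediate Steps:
a = -8
K(Q, C) = 0
K(-71, a) - √(-19786 - 11840) = 0 - √(-19786 - 11840) = 0 - √(-31626) = 0 - 3*I*√3514 = -3*I*√3514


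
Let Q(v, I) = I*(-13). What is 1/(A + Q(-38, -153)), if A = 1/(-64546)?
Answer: 64546/128381993 ≈ 0.00050277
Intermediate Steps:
Q(v, I) = -13*I
A = -1/64546 ≈ -1.5493e-5
1/(A + Q(-38, -153)) = 1/(-1/64546 - 13*(-153)) = 1/(-1/64546 + 1989) = 1/(128381993/64546) = 64546/128381993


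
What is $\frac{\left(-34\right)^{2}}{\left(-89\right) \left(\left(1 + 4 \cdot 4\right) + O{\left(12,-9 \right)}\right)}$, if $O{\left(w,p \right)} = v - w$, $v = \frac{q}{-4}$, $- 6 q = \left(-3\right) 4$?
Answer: $- \frac{2312}{801} \approx -2.8864$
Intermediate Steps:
$q = 2$ ($q = - \frac{\left(-3\right) 4}{6} = \left(- \frac{1}{6}\right) \left(-12\right) = 2$)
$v = - \frac{1}{2}$ ($v = \frac{2}{-4} = 2 \left(- \frac{1}{4}\right) = - \frac{1}{2} \approx -0.5$)
$O{\left(w,p \right)} = - \frac{1}{2} - w$
$\frac{\left(-34\right)^{2}}{\left(-89\right) \left(\left(1 + 4 \cdot 4\right) + O{\left(12,-9 \right)}\right)} = \frac{\left(-34\right)^{2}}{\left(-89\right) \left(\left(1 + 4 \cdot 4\right) - \frac{25}{2}\right)} = \frac{1156}{\left(-89\right) \left(\left(1 + 16\right) - \frac{25}{2}\right)} = \frac{1156}{\left(-89\right) \left(17 - \frac{25}{2}\right)} = \frac{1156}{\left(-89\right) \frac{9}{2}} = \frac{1156}{- \frac{801}{2}} = 1156 \left(- \frac{2}{801}\right) = - \frac{2312}{801}$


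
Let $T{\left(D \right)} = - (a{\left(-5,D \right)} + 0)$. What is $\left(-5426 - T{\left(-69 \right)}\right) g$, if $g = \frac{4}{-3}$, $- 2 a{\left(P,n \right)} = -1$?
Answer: $7234$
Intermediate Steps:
$a{\left(P,n \right)} = \frac{1}{2}$ ($a{\left(P,n \right)} = \left(- \frac{1}{2}\right) \left(-1\right) = \frac{1}{2}$)
$g = - \frac{4}{3}$ ($g = 4 \left(- \frac{1}{3}\right) = - \frac{4}{3} \approx -1.3333$)
$T{\left(D \right)} = - \frac{1}{2}$ ($T{\left(D \right)} = - (\frac{1}{2} + 0) = \left(-1\right) \frac{1}{2} = - \frac{1}{2}$)
$\left(-5426 - T{\left(-69 \right)}\right) g = \left(-5426 - - \frac{1}{2}\right) \left(- \frac{4}{3}\right) = \left(-5426 + \frac{1}{2}\right) \left(- \frac{4}{3}\right) = \left(- \frac{10851}{2}\right) \left(- \frac{4}{3}\right) = 7234$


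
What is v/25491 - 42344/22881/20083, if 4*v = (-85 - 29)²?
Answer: 17148255629/134639103039 ≈ 0.12736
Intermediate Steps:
v = 3249 (v = (-85 - 29)²/4 = (¼)*(-114)² = (¼)*12996 = 3249)
v/25491 - 42344/22881/20083 = 3249/25491 - 42344/22881/20083 = 3249*(1/25491) - 42344*1/22881*(1/20083) = 1083/8497 - 42344/22881*1/20083 = 1083/8497 - 42344/459519123 = 17148255629/134639103039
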